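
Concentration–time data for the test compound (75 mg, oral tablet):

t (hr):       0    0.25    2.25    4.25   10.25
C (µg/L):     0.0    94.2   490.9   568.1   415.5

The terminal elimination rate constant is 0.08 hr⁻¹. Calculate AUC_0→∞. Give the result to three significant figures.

Trapezoidal AUC_0→10.25:
  [0→0.25]: (0.0+94.2)/2 × 0.25 = 11.775
  [0.25→2.25]: (94.2+490.9)/2 × 2 = 585.1
  [2.25→4.25]: (490.9+568.1)/2 × 2 = 1059.0
  [4.25→10.25]: (568.1+415.5)/2 × 6 = 2950.8
  Sum = 4606.675 µg/L·hr
Extrapolated tail: C_last / k_e = 415.5 / 0.08 = 5193.750
AUC_0→∞ = 4606.675 + 5193.750 = 9800.425 µg/L·hr

AUC = 9800 µg/L·hr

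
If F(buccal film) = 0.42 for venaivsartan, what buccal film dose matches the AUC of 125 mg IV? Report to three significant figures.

For equal systemic exposure: F × D_ev = D_iv
D_ev = D_iv / F = 125 / 0.42 = 297.619 mg

D_buccal = 298 mg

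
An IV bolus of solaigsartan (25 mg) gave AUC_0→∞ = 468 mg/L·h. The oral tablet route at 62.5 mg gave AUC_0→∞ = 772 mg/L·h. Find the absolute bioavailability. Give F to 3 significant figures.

F = (AUC_ev / D_ev) / (AUC_iv / D_iv)
  = (772/62.5) / (468/25)
  = 12.352 / 18.72 = 0.6598

F = 0.660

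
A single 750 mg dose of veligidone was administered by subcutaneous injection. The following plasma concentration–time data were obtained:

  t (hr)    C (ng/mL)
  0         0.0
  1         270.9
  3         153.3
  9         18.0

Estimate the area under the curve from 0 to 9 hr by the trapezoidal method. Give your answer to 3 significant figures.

AUC = 1070 ng/mL·hr

Trapezoidal AUC_0→9:
  [0→1]: (0.0+270.9)/2 × 1 = 135.45
  [1→3]: (270.9+153.3)/2 × 2 = 424.2
  [3→9]: (153.3+18.0)/2 × 6 = 513.9
  Sum = 1073.55 ng/mL·hr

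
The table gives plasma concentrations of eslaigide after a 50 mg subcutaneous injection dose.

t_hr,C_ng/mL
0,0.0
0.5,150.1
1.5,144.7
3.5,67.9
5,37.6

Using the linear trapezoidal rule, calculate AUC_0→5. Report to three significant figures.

Trapezoidal AUC_0→5:
  [0→0.5]: (0.0+150.1)/2 × 0.5 = 37.525
  [0.5→1.5]: (150.1+144.7)/2 × 1 = 147.4
  [1.5→3.5]: (144.7+67.9)/2 × 2 = 212.6
  [3.5→5]: (67.9+37.6)/2 × 1.5 = 79.125
  Sum = 476.65 ng/mL·hr

AUC = 477 ng/mL·hr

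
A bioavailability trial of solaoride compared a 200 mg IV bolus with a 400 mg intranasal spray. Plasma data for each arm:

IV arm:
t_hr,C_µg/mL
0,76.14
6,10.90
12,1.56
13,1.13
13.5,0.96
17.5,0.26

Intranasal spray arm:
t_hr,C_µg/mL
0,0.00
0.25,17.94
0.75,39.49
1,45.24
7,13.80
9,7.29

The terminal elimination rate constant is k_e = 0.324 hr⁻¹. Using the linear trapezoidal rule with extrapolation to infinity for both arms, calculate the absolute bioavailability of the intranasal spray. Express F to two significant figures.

F = 0.41

Trapezoidal AUC_0→17.5 (IV):
  [0→6]: (76.14+10.90)/2 × 6 = 261.12
  [6→12]: (10.90+1.56)/2 × 6 = 37.38
  [12→13]: (1.56+1.13)/2 × 1 = 1.345
  [13→13.5]: (1.13+0.96)/2 × 0.5 = 0.5225
  [13.5→17.5]: (0.96+0.26)/2 × 4 = 2.44
  Sum = 302.8075 µg/mL·hr
IV tail: 0.26/0.324 = 0.802; AUC_iv,0→∞ = 302.8075 + 0.802 = 303.6095 µg/mL·hr
Trapezoidal AUC_0→9 (intranasal spray):
  [0→0.25]: (0.00+17.94)/2 × 0.25 = 2.2425
  [0.25→0.75]: (17.94+39.49)/2 × 0.5 = 14.3575
  [0.75→1]: (39.49+45.24)/2 × 0.25 = 10.59125
  [1→7]: (45.24+13.80)/2 × 6 = 177.12
  [7→9]: (13.80+7.29)/2 × 2 = 21.09
  Sum = 225.40125 µg/mL·hr
intranasal spray tail: 7.29/0.324 = 22.500; AUC_ev,0→∞ = 225.40125 + 22.500 = 247.90125 µg/mL·hr
F = (AUC_ev/D_ev)/(AUC_iv/D_iv) = (247.90125/400)/(303.6095/200) = 0.619753/1.5180475 = 0.4083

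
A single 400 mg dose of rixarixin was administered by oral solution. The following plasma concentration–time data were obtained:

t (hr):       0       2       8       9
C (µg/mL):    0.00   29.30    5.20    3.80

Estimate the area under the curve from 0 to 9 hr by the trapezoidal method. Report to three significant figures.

AUC = 137 µg/mL·hr

Trapezoidal AUC_0→9:
  [0→2]: (0.00+29.30)/2 × 2 = 29.3
  [2→8]: (29.30+5.20)/2 × 6 = 103.5
  [8→9]: (5.20+3.80)/2 × 1 = 4.5
  Sum = 137.3 µg/mL·hr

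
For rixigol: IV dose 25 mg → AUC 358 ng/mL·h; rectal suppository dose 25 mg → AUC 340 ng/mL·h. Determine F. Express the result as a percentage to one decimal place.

F = (AUC_ev / D_ev) / (AUC_iv / D_iv)
  = (340/25) / (358/25)
  = 13.6 / 14.32 = 0.9497
  = 94.97%

F = 95.0%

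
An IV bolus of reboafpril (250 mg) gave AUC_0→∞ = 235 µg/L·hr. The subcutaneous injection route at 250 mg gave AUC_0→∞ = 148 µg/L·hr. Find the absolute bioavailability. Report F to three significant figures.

F = (AUC_ev / D_ev) / (AUC_iv / D_iv)
  = (148/250) / (235/250)
  = 0.592 / 0.94 = 0.6298

F = 0.630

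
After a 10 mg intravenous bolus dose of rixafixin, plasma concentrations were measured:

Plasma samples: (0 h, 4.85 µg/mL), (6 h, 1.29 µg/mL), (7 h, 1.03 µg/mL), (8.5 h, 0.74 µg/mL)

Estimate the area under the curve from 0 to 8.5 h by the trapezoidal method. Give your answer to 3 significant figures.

AUC = 20.9 µg/mL·h

Trapezoidal AUC_0→8.5:
  [0→6]: (4.85+1.29)/2 × 6 = 18.42
  [6→7]: (1.29+1.03)/2 × 1 = 1.16
  [7→8.5]: (1.03+0.74)/2 × 1.5 = 1.3275
  Sum = 20.9075 µg/mL·h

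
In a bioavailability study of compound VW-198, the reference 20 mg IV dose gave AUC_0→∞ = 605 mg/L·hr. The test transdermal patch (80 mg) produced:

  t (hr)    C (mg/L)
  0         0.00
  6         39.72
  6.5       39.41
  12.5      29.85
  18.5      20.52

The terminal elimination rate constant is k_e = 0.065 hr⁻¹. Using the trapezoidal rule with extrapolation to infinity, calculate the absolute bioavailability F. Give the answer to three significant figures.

F = 0.336

Trapezoidal AUC_0→18.5 (transdermal patch):
  [0→6]: (0.00+39.72)/2 × 6 = 119.16
  [6→6.5]: (39.72+39.41)/2 × 0.5 = 19.7825
  [6.5→12.5]: (39.41+29.85)/2 × 6 = 207.78
  [12.5→18.5]: (29.85+20.52)/2 × 6 = 151.11
  Sum = 497.8325 mg/L·hr
Tail: C_last/k_e = 20.52/0.065 = 315.692
AUC_0→∞ (transdermal patch) = 497.8325 + 315.692 = 813.5245 mg/L·hr
F = (AUC_ev/D_ev)/(AUC_iv/D_iv) = (813.5245/80)/(605/20) = 10.1691/30.25 = 0.3362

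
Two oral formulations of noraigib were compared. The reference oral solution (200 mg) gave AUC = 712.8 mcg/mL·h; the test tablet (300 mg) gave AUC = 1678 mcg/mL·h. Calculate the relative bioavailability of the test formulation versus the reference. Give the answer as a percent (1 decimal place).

F_rel = (AUC_test/D_test) / (AUC_ref/D_ref)
      = (1678/300) / (712.8/200)
      = 5.59333 / 3.564 = 1.5694 = 156.94%

F_rel = 156.9%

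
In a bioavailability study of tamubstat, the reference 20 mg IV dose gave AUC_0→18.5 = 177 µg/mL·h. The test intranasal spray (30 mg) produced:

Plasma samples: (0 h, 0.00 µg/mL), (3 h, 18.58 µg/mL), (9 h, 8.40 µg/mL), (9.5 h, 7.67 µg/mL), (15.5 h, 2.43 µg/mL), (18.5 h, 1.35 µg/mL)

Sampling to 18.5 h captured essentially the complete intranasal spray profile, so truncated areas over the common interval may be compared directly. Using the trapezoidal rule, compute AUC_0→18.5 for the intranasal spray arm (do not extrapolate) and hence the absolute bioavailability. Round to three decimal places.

F = 0.560

Trapezoidal AUC_0→18.5 (intranasal spray):
  [0→3]: (0.00+18.58)/2 × 3 = 27.87
  [3→9]: (18.58+8.40)/2 × 6 = 80.94
  [9→9.5]: (8.40+7.67)/2 × 0.5 = 4.0175
  [9.5→15.5]: (7.67+2.43)/2 × 6 = 30.3
  [15.5→18.5]: (2.43+1.35)/2 × 3 = 5.67
  Sum = 148.7975 µg/mL·h
F = (AUC_ev/D_ev)/(AUC_iv/D_iv) = (148.7975/30)/(177/20) = 4.95992/8.85 = 0.5604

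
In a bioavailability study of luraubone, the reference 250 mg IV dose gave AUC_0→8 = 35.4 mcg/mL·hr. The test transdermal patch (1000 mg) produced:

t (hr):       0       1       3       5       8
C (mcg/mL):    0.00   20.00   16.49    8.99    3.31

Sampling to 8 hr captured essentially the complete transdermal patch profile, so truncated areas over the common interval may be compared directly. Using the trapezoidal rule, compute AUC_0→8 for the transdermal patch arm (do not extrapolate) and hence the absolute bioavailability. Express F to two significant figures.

F = 0.64

Trapezoidal AUC_0→8 (transdermal patch):
  [0→1]: (0.00+20.00)/2 × 1 = 10.0
  [1→3]: (20.00+16.49)/2 × 2 = 36.49
  [3→5]: (16.49+8.99)/2 × 2 = 25.48
  [5→8]: (8.99+3.31)/2 × 3 = 18.45
  Sum = 90.42 mcg/mL·hr
F = (AUC_ev/D_ev)/(AUC_iv/D_iv) = (90.42/1000)/(35.4/250) = 0.09042/0.1416 = 0.6386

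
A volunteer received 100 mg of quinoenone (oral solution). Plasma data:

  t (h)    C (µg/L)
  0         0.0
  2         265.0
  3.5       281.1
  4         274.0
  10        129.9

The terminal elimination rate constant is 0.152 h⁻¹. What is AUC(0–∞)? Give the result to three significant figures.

Trapezoidal AUC_0→10:
  [0→2]: (0.0+265.0)/2 × 2 = 265.0
  [2→3.5]: (265.0+281.1)/2 × 1.5 = 409.575
  [3.5→4]: (281.1+274.0)/2 × 0.5 = 138.775
  [4→10]: (274.0+129.9)/2 × 6 = 1211.7
  Sum = 2025.05 µg/L·h
Extrapolated tail: C_last / k_e = 129.9 / 0.152 = 854.605
AUC_0→∞ = 2025.05 + 854.605 = 2879.655 µg/L·h

AUC = 2880 µg/L·h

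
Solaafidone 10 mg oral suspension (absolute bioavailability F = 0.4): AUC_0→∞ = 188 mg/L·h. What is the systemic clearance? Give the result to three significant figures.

CL = F × Dose / AUC_0→∞
   = 0.4 × 10 / 188 = 0.0212766 L/h

CL = 0.0213 L/h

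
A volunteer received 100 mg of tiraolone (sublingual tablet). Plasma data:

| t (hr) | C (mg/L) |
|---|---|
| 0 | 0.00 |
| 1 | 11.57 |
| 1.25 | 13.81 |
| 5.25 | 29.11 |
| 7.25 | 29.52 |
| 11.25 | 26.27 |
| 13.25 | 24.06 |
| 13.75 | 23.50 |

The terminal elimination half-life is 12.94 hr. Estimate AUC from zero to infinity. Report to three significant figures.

Trapezoidal AUC_0→13.75:
  [0→1]: (0.00+11.57)/2 × 1 = 5.785
  [1→1.25]: (11.57+13.81)/2 × 0.25 = 3.1725
  [1.25→5.25]: (13.81+29.11)/2 × 4 = 85.84
  [5.25→7.25]: (29.11+29.52)/2 × 2 = 58.63
  [7.25→11.25]: (29.52+26.27)/2 × 4 = 111.58
  [11.25→13.25]: (26.27+24.06)/2 × 2 = 50.33
  [13.25→13.75]: (24.06+23.50)/2 × 0.5 = 11.89
  Sum = 327.2275 mg/L·hr
k_e = ln2 / t½ = 0.693147 / 12.94 = 0.0536 hr^-1
Extrapolated tail: C_last / k_e = 23.50 / 0.0536 = 438.433
AUC_0→∞ = 327.2275 + 438.433 = 765.6605 mg/L·hr

AUC = 766 mg/L·hr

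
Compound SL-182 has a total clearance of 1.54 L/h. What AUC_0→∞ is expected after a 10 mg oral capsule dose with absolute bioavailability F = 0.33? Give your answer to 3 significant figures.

AUC_0→∞ = F × Dose / CL
        = 0.33 × 10 / 1.54 = 2.14286 mg/L·h

AUC = 2.14 mg/L·h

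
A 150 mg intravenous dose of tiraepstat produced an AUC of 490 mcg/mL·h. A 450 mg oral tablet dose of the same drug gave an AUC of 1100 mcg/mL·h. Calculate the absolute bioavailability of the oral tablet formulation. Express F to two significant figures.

F = 0.75

F = (AUC_ev / D_ev) / (AUC_iv / D_iv)
  = (1100/450) / (490/150)
  = 2.44444 / 3.26667 = 0.7483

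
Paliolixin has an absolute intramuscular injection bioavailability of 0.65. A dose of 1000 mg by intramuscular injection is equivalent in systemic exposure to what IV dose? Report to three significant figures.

D_iv = 650 mg

Systemic exposure from an extravascular dose = F × D_ev, so the equivalent IV dose is F × D_ev.
D_iv = F × D_ev = 0.65 × 1000 = 650 mg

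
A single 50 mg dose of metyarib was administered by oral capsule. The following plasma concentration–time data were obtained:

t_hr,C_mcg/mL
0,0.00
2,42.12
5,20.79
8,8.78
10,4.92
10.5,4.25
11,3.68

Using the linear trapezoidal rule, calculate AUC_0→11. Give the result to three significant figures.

AUC = 199 mcg/mL·hr

Trapezoidal AUC_0→11:
  [0→2]: (0.00+42.12)/2 × 2 = 42.12
  [2→5]: (42.12+20.79)/2 × 3 = 94.365
  [5→8]: (20.79+8.78)/2 × 3 = 44.355
  [8→10]: (8.78+4.92)/2 × 2 = 13.7
  [10→10.5]: (4.92+4.25)/2 × 0.5 = 2.2925
  [10.5→11]: (4.25+3.68)/2 × 0.5 = 1.9825
  Sum = 198.815 mcg/mL·hr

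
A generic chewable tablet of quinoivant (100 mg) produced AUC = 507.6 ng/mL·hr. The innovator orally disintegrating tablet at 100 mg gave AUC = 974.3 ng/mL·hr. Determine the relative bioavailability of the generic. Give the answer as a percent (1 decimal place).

F_rel = (AUC_test/D_test) / (AUC_ref/D_ref)
      = (507.6/100) / (974.3/100)
      = 5.076 / 9.743 = 0.5210 = 52.10%

F_rel = 52.1%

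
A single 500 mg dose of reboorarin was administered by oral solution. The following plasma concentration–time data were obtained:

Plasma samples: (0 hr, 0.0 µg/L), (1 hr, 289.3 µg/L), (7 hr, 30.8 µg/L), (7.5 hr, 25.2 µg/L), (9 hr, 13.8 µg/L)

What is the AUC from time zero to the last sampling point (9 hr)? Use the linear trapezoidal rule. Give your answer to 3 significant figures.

AUC = 1150 µg/L·hr

Trapezoidal AUC_0→9:
  [0→1]: (0.0+289.3)/2 × 1 = 144.65
  [1→7]: (289.3+30.8)/2 × 6 = 960.3
  [7→7.5]: (30.8+25.2)/2 × 0.5 = 14.0
  [7.5→9]: (25.2+13.8)/2 × 1.5 = 29.25
  Sum = 1148.2 µg/L·hr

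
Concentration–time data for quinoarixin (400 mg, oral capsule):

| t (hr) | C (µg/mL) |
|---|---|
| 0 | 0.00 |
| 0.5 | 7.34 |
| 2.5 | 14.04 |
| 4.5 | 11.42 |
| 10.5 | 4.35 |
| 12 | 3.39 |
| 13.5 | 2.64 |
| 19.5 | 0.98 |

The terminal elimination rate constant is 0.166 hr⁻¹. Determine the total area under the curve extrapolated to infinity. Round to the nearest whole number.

Trapezoidal AUC_0→19.5:
  [0→0.5]: (0.00+7.34)/2 × 0.5 = 1.835
  [0.5→2.5]: (7.34+14.04)/2 × 2 = 21.38
  [2.5→4.5]: (14.04+11.42)/2 × 2 = 25.46
  [4.5→10.5]: (11.42+4.35)/2 × 6 = 47.31
  [10.5→12]: (4.35+3.39)/2 × 1.5 = 5.805
  [12→13.5]: (3.39+2.64)/2 × 1.5 = 4.5225
  [13.5→19.5]: (2.64+0.98)/2 × 6 = 10.86
  Sum = 117.1725 µg/mL·hr
Extrapolated tail: C_last / k_e = 0.98 / 0.166 = 5.904
AUC_0→∞ = 117.1725 + 5.904 = 123.0765 µg/mL·hr

AUC = 123 µg/mL·hr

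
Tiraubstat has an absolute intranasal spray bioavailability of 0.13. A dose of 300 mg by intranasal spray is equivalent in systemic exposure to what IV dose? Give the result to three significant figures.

D_iv = 39.0 mg

Systemic exposure from an extravascular dose = F × D_ev, so the equivalent IV dose is F × D_ev.
D_iv = F × D_ev = 0.13 × 300 = 39 mg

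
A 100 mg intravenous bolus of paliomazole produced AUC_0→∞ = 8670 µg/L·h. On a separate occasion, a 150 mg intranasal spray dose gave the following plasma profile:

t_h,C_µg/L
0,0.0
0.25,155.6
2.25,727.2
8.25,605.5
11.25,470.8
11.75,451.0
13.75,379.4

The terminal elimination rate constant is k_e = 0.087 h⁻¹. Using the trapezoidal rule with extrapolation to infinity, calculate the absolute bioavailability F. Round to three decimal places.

Trapezoidal AUC_0→13.75 (intranasal spray):
  [0→0.25]: (0.0+155.6)/2 × 0.25 = 19.45
  [0.25→2.25]: (155.6+727.2)/2 × 2 = 882.8
  [2.25→8.25]: (727.2+605.5)/2 × 6 = 3998.1
  [8.25→11.25]: (605.5+470.8)/2 × 3 = 1614.45
  [11.25→11.75]: (470.8+451.0)/2 × 0.5 = 230.45
  [11.75→13.75]: (451.0+379.4)/2 × 2 = 830.4
  Sum = 7575.65 µg/L·h
Tail: C_last/k_e = 379.4/0.087 = 4360.920
AUC_0→∞ (intranasal spray) = 7575.65 + 4360.920 = 11936.57 µg/L·h
F = (AUC_ev/D_ev)/(AUC_iv/D_iv) = (11936.57/150)/(8670/100) = 79.5771/86.7 = 0.9178

F = 0.918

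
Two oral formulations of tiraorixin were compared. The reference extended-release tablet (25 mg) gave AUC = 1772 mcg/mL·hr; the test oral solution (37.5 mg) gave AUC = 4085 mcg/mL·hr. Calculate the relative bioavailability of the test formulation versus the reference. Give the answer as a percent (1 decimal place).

F_rel = 153.7%

F_rel = (AUC_test/D_test) / (AUC_ref/D_ref)
      = (4085/37.5) / (1772/25)
      = 108.933 / 70.88 = 1.5369 = 153.69%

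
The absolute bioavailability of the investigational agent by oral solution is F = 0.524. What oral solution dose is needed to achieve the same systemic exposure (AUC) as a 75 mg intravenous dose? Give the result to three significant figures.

D_oral = 143 mg

For equal systemic exposure: F × D_ev = D_iv
D_ev = D_iv / F = 75 / 0.524 = 143.13 mg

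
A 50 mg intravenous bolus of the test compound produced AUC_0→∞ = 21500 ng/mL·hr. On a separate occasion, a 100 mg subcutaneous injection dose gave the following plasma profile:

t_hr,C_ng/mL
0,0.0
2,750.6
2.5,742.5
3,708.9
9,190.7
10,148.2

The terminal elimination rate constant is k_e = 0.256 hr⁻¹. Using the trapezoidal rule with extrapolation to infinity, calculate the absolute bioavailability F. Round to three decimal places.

F = 0.115

Trapezoidal AUC_0→10 (subcutaneous injection):
  [0→2]: (0.0+750.6)/2 × 2 = 750.6
  [2→2.5]: (750.6+742.5)/2 × 0.5 = 373.275
  [2.5→3]: (742.5+708.9)/2 × 0.5 = 362.85
  [3→9]: (708.9+190.7)/2 × 6 = 2698.8
  [9→10]: (190.7+148.2)/2 × 1 = 169.45
  Sum = 4354.975 ng/mL·hr
Tail: C_last/k_e = 148.2/0.256 = 578.906
AUC_0→∞ (subcutaneous injection) = 4354.975 + 578.906 = 4933.881 ng/mL·hr
F = (AUC_ev/D_ev)/(AUC_iv/D_iv) = (4933.881/100)/(21500/50) = 49.33881/430 = 0.1147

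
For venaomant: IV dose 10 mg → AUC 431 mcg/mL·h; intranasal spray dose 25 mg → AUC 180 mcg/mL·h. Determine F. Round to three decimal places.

F = (AUC_ev / D_ev) / (AUC_iv / D_iv)
  = (180/25) / (431/10)
  = 7.2 / 43.1 = 0.1671

F = 0.167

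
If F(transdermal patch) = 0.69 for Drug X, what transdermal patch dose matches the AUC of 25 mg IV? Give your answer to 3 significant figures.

D_transdermal = 36.2 mg

For equal systemic exposure: F × D_ev = D_iv
D_ev = D_iv / F = 25 / 0.69 = 36.2319 mg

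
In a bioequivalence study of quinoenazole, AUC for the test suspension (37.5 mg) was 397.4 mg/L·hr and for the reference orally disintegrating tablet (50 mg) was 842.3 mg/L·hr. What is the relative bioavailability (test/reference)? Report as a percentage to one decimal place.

F_rel = (AUC_test/D_test) / (AUC_ref/D_ref)
      = (397.4/37.5) / (842.3/50)
      = 10.5973 / 16.846 = 0.6291 = 62.91%

F_rel = 62.9%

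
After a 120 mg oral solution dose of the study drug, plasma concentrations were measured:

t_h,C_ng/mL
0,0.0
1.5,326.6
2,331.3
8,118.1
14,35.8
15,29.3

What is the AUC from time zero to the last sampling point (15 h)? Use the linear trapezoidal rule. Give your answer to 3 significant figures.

AUC = 2250 ng/mL·h

Trapezoidal AUC_0→15:
  [0→1.5]: (0.0+326.6)/2 × 1.5 = 244.95
  [1.5→2]: (326.6+331.3)/2 × 0.5 = 164.475
  [2→8]: (331.3+118.1)/2 × 6 = 1348.2
  [8→14]: (118.1+35.8)/2 × 6 = 461.7
  [14→15]: (35.8+29.3)/2 × 1 = 32.55
  Sum = 2251.875 ng/mL·h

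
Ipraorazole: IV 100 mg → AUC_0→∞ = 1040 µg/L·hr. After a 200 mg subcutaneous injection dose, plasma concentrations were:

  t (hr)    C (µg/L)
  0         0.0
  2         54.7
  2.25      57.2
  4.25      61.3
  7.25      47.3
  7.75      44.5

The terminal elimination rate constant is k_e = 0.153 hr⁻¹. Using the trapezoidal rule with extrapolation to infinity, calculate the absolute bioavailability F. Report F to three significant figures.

Trapezoidal AUC_0→7.75 (subcutaneous injection):
  [0→2]: (0.0+54.7)/2 × 2 = 54.7
  [2→2.25]: (54.7+57.2)/2 × 0.25 = 13.9875
  [2.25→4.25]: (57.2+61.3)/2 × 2 = 118.5
  [4.25→7.25]: (61.3+47.3)/2 × 3 = 162.9
  [7.25→7.75]: (47.3+44.5)/2 × 0.5 = 22.95
  Sum = 373.0375 µg/L·hr
Tail: C_last/k_e = 44.5/0.153 = 290.850
AUC_0→∞ (subcutaneous injection) = 373.0375 + 290.850 = 663.8875 µg/L·hr
F = (AUC_ev/D_ev)/(AUC_iv/D_iv) = (663.8875/200)/(1040/100) = 3.3194375/10.4 = 0.3192

F = 0.319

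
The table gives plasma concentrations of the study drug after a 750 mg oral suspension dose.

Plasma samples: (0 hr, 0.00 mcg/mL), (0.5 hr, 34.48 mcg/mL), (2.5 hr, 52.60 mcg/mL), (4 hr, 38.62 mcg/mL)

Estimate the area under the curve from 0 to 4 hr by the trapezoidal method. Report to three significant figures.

AUC = 164 mcg/mL·hr

Trapezoidal AUC_0→4:
  [0→0.5]: (0.00+34.48)/2 × 0.5 = 8.62
  [0.5→2.5]: (34.48+52.60)/2 × 2 = 87.08
  [2.5→4]: (52.60+38.62)/2 × 1.5 = 68.415
  Sum = 164.115 mcg/mL·hr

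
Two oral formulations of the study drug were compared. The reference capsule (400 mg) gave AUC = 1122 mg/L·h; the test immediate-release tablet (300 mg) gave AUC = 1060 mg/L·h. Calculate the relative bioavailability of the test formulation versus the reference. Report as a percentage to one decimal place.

F_rel = (AUC_test/D_test) / (AUC_ref/D_ref)
      = (1060/300) / (1122/400)
      = 3.53333 / 2.805 = 1.2597 = 125.97%

F_rel = 126.0%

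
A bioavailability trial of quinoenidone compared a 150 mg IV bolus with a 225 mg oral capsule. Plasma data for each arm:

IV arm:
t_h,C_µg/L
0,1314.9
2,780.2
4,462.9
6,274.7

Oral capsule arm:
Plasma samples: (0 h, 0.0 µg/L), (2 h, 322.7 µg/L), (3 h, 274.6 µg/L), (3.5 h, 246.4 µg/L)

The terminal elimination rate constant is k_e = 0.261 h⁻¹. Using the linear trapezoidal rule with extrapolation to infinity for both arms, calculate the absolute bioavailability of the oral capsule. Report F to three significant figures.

F = 0.220

Trapezoidal AUC_0→6 (IV):
  [0→2]: (1314.9+780.2)/2 × 2 = 2095.1
  [2→4]: (780.2+462.9)/2 × 2 = 1243.1
  [4→6]: (462.9+274.7)/2 × 2 = 737.6
  Sum = 4075.8 µg/L·h
IV tail: 274.7/0.261 = 1052.490; AUC_iv,0→∞ = 4075.8 + 1052.490 = 5128.29 µg/L·h
Trapezoidal AUC_0→3.5 (oral capsule):
  [0→2]: (0.0+322.7)/2 × 2 = 322.7
  [2→3]: (322.7+274.6)/2 × 1 = 298.65
  [3→3.5]: (274.6+246.4)/2 × 0.5 = 130.25
  Sum = 751.6 µg/L·h
oral capsule tail: 246.4/0.261 = 944.061; AUC_ev,0→∞ = 751.6 + 944.061 = 1695.661 µg/L·h
F = (AUC_ev/D_ev)/(AUC_iv/D_iv) = (1695.661/225)/(5128.29/150) = 7.53627/34.1886 = 0.2204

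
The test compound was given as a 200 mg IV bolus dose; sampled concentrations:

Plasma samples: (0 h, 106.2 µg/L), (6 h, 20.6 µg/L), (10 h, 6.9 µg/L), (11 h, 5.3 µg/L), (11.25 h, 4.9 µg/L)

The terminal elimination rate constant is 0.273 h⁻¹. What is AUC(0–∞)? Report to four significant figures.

Trapezoidal AUC_0→11.25:
  [0→6]: (106.2+20.6)/2 × 6 = 380.4
  [6→10]: (20.6+6.9)/2 × 4 = 55.0
  [10→11]: (6.9+5.3)/2 × 1 = 6.1
  [11→11.25]: (5.3+4.9)/2 × 0.25 = 1.275
  Sum = 442.775 µg/L·h
Extrapolated tail: C_last / k_e = 4.9 / 0.273 = 17.949
AUC_0→∞ = 442.775 + 17.949 = 460.724 µg/L·h

AUC = 460.7 µg/L·h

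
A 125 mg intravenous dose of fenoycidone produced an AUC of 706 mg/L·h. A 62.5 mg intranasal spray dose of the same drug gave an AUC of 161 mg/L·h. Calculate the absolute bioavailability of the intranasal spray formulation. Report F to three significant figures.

F = (AUC_ev / D_ev) / (AUC_iv / D_iv)
  = (161/62.5) / (706/125)
  = 2.576 / 5.648 = 0.4561

F = 0.456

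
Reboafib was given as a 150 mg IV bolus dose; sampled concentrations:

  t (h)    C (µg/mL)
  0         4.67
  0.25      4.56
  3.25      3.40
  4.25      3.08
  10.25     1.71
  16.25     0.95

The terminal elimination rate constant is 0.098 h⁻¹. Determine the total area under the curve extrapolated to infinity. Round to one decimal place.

Trapezoidal AUC_0→16.25:
  [0→0.25]: (4.67+4.56)/2 × 0.25 = 1.15375
  [0.25→3.25]: (4.56+3.40)/2 × 3 = 11.94
  [3.25→4.25]: (3.40+3.08)/2 × 1 = 3.24
  [4.25→10.25]: (3.08+1.71)/2 × 6 = 14.37
  [10.25→16.25]: (1.71+0.95)/2 × 6 = 7.98
  Sum = 38.68375 µg/mL·h
Extrapolated tail: C_last / k_e = 0.95 / 0.098 = 9.694
AUC_0→∞ = 38.68375 + 9.694 = 48.37775 µg/mL·h

AUC = 48.4 µg/mL·h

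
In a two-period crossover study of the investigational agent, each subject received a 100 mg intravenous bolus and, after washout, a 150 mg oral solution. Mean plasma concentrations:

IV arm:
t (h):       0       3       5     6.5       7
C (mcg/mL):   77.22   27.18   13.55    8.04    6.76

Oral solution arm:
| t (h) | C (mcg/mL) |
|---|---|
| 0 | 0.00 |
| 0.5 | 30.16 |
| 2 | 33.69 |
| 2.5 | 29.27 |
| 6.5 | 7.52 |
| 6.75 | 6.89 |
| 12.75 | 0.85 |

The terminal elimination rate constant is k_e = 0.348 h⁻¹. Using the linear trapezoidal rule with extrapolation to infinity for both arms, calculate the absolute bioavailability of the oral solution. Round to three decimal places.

F = 0.485

Trapezoidal AUC_0→7 (IV):
  [0→3]: (77.22+27.18)/2 × 3 = 156.6
  [3→5]: (27.18+13.55)/2 × 2 = 40.73
  [5→6.5]: (13.55+8.04)/2 × 1.5 = 16.1925
  [6.5→7]: (8.04+6.76)/2 × 0.5 = 3.7
  Sum = 217.2225 mcg/mL·h
IV tail: 6.76/0.348 = 19.425; AUC_iv,0→∞ = 217.2225 + 19.425 = 236.6475 mcg/mL·h
Trapezoidal AUC_0→12.75 (oral solution):
  [0→0.5]: (0.00+30.16)/2 × 0.5 = 7.54
  [0.5→2]: (30.16+33.69)/2 × 1.5 = 47.8875
  [2→2.5]: (33.69+29.27)/2 × 0.5 = 15.74
  [2.5→6.5]: (29.27+7.52)/2 × 4 = 73.58
  [6.5→6.75]: (7.52+6.89)/2 × 0.25 = 1.80125
  [6.75→12.75]: (6.89+0.85)/2 × 6 = 23.22
  Sum = 169.76875 mcg/mL·h
oral solution tail: 0.85/0.348 = 2.443; AUC_ev,0→∞ = 169.76875 + 2.443 = 172.21175 mcg/mL·h
F = (AUC_ev/D_ev)/(AUC_iv/D_iv) = (172.21175/150)/(236.6475/100) = 1.14808/2.366475 = 0.4851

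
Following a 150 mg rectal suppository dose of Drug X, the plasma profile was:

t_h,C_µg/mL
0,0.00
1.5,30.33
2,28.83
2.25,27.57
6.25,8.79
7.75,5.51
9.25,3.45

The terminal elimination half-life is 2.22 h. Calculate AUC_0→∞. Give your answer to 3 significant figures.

Trapezoidal AUC_0→9.25:
  [0→1.5]: (0.00+30.33)/2 × 1.5 = 22.7475
  [1.5→2]: (30.33+28.83)/2 × 0.5 = 14.79
  [2→2.25]: (28.83+27.57)/2 × 0.25 = 7.05
  [2.25→6.25]: (27.57+8.79)/2 × 4 = 72.72
  [6.25→7.75]: (8.79+5.51)/2 × 1.5 = 10.725
  [7.75→9.25]: (5.51+3.45)/2 × 1.5 = 6.72
  Sum = 134.7525 µg/mL·h
k_e = ln2 / t½ = 0.693147 / 2.22 = 0.3122 h^-1
Extrapolated tail: C_last / k_e = 3.45 / 0.3122 = 11.051
AUC_0→∞ = 134.7525 + 11.051 = 145.8035 µg/mL·h

AUC = 146 µg/mL·h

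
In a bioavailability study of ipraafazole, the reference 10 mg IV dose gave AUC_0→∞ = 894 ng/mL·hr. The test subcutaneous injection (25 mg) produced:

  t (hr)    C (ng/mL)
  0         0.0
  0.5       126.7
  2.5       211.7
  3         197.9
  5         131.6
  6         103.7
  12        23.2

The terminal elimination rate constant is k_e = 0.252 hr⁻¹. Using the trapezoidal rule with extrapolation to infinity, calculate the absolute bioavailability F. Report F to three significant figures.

Trapezoidal AUC_0→12 (subcutaneous injection):
  [0→0.5]: (0.0+126.7)/2 × 0.5 = 31.675
  [0.5→2.5]: (126.7+211.7)/2 × 2 = 338.4
  [2.5→3]: (211.7+197.9)/2 × 0.5 = 102.4
  [3→5]: (197.9+131.6)/2 × 2 = 329.5
  [5→6]: (131.6+103.7)/2 × 1 = 117.65
  [6→12]: (103.7+23.2)/2 × 6 = 380.7
  Sum = 1300.325 ng/mL·hr
Tail: C_last/k_e = 23.2/0.252 = 92.063
AUC_0→∞ (subcutaneous injection) = 1300.325 + 92.063 = 1392.388 ng/mL·hr
F = (AUC_ev/D_ev)/(AUC_iv/D_iv) = (1392.388/25)/(894/10) = 55.69552/89.4 = 0.6230

F = 0.623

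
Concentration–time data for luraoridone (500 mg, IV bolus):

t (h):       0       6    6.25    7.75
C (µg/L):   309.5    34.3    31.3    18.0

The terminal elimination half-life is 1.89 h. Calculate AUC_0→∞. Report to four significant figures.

AUC = 1126 µg/L·h

Trapezoidal AUC_0→7.75:
  [0→6]: (309.5+34.3)/2 × 6 = 1031.4
  [6→6.25]: (34.3+31.3)/2 × 0.25 = 8.2
  [6.25→7.75]: (31.3+18.0)/2 × 1.5 = 36.975
  Sum = 1076.575 µg/L·h
k_e = ln2 / t½ = 0.693147 / 1.89 = 0.3667 h^-1
Extrapolated tail: C_last / k_e = 18.0 / 0.3667 = 49.086
AUC_0→∞ = 1076.575 + 49.086 = 1125.661 µg/L·h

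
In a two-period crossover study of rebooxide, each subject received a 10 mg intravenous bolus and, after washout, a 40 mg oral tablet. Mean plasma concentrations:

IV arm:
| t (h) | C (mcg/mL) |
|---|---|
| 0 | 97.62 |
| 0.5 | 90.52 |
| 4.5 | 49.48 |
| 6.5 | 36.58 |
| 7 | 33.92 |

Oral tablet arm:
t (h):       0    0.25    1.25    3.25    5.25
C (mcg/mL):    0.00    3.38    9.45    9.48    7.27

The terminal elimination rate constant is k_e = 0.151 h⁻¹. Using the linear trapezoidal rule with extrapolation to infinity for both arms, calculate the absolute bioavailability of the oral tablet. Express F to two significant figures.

Trapezoidal AUC_0→7 (IV):
  [0→0.5]: (97.62+90.52)/2 × 0.5 = 47.035
  [0.5→4.5]: (90.52+49.48)/2 × 4 = 280.0
  [4.5→6.5]: (49.48+36.58)/2 × 2 = 86.06
  [6.5→7]: (36.58+33.92)/2 × 0.5 = 17.625
  Sum = 430.72 mcg/mL·h
IV tail: 33.92/0.151 = 224.636; AUC_iv,0→∞ = 430.72 + 224.636 = 655.356 mcg/mL·h
Trapezoidal AUC_0→5.25 (oral tablet):
  [0→0.25]: (0.00+3.38)/2 × 0.25 = 0.4225
  [0.25→1.25]: (3.38+9.45)/2 × 1 = 6.415
  [1.25→3.25]: (9.45+9.48)/2 × 2 = 18.93
  [3.25→5.25]: (9.48+7.27)/2 × 2 = 16.75
  Sum = 42.5175 mcg/mL·h
oral tablet tail: 7.27/0.151 = 48.146; AUC_ev,0→∞ = 42.5175 + 48.146 = 90.6635 mcg/mL·h
F = (AUC_ev/D_ev)/(AUC_iv/D_iv) = (90.6635/40)/(655.356/10) = 2.2665875/65.5356 = 0.0346

F = 0.035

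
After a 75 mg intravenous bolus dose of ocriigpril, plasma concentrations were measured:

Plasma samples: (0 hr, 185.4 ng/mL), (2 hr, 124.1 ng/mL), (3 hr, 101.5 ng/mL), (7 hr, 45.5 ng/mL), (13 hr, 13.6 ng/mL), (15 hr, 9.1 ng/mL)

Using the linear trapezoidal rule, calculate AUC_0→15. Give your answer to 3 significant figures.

Trapezoidal AUC_0→15:
  [0→2]: (185.4+124.1)/2 × 2 = 309.5
  [2→3]: (124.1+101.5)/2 × 1 = 112.8
  [3→7]: (101.5+45.5)/2 × 4 = 294.0
  [7→13]: (45.5+13.6)/2 × 6 = 177.3
  [13→15]: (13.6+9.1)/2 × 2 = 22.7
  Sum = 916.3 ng/mL·hr

AUC = 916 ng/mL·hr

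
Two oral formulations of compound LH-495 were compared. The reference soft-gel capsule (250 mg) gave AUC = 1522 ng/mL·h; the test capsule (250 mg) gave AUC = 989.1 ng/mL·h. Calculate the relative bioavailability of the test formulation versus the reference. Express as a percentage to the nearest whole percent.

F_rel = (AUC_test/D_test) / (AUC_ref/D_ref)
      = (989.1/250) / (1522/250)
      = 3.9564 / 6.088 = 0.6499 = 64.99%

F_rel = 65%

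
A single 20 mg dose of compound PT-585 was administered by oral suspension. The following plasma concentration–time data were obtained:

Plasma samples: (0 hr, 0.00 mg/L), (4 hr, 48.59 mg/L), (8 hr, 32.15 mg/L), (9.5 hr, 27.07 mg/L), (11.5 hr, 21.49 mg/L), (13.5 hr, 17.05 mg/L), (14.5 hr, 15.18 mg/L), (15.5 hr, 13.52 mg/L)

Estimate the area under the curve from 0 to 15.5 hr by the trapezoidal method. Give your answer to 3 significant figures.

Trapezoidal AUC_0→15.5:
  [0→4]: (0.00+48.59)/2 × 4 = 97.18
  [4→8]: (48.59+32.15)/2 × 4 = 161.48
  [8→9.5]: (32.15+27.07)/2 × 1.5 = 44.415
  [9.5→11.5]: (27.07+21.49)/2 × 2 = 48.56
  [11.5→13.5]: (21.49+17.05)/2 × 2 = 38.54
  [13.5→14.5]: (17.05+15.18)/2 × 1 = 16.115
  [14.5→15.5]: (15.18+13.52)/2 × 1 = 14.35
  Sum = 420.64 mg/L·hr

AUC = 421 mg/L·hr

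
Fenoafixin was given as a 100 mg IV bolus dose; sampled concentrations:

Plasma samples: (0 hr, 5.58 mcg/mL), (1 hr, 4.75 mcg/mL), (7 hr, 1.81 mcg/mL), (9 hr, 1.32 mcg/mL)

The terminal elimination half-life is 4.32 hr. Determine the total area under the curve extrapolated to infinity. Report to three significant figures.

Trapezoidal AUC_0→9:
  [0→1]: (5.58+4.75)/2 × 1 = 5.165
  [1→7]: (4.75+1.81)/2 × 6 = 19.68
  [7→9]: (1.81+1.32)/2 × 2 = 3.13
  Sum = 27.975 mcg/mL·hr
k_e = ln2 / t½ = 0.693147 / 4.32 = 0.1605 hr^-1
Extrapolated tail: C_last / k_e = 1.32 / 0.1605 = 8.224
AUC_0→∞ = 27.975 + 8.224 = 36.199 mcg/mL·hr

AUC = 36.2 mcg/mL·hr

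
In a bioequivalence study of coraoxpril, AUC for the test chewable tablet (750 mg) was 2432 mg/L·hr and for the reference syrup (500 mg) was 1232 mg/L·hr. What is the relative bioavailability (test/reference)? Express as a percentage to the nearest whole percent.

F_rel = (AUC_test/D_test) / (AUC_ref/D_ref)
      = (2432/750) / (1232/500)
      = 3.24267 / 2.464 = 1.3160 = 131.60%

F_rel = 132%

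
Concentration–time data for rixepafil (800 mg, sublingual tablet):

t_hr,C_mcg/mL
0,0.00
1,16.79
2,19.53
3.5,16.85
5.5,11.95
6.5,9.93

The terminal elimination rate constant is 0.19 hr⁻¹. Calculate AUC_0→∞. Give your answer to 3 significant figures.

Trapezoidal AUC_0→6.5:
  [0→1]: (0.00+16.79)/2 × 1 = 8.395
  [1→2]: (16.79+19.53)/2 × 1 = 18.16
  [2→3.5]: (19.53+16.85)/2 × 1.5 = 27.285
  [3.5→5.5]: (16.85+11.95)/2 × 2 = 28.8
  [5.5→6.5]: (11.95+9.93)/2 × 1 = 10.94
  Sum = 93.58 mcg/mL·hr
Extrapolated tail: C_last / k_e = 9.93 / 0.19 = 52.263
AUC_0→∞ = 93.58 + 52.263 = 145.843 mcg/mL·hr

AUC = 146 mcg/mL·hr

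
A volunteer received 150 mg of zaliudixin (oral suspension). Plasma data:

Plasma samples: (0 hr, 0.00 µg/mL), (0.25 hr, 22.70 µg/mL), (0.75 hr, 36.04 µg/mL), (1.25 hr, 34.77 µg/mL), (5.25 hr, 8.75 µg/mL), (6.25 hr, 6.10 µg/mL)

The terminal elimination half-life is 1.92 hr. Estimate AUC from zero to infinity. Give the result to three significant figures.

Trapezoidal AUC_0→6.25:
  [0→0.25]: (0.00+22.70)/2 × 0.25 = 2.8375
  [0.25→0.75]: (22.70+36.04)/2 × 0.5 = 14.685
  [0.75→1.25]: (36.04+34.77)/2 × 0.5 = 17.7025
  [1.25→5.25]: (34.77+8.75)/2 × 4 = 87.04
  [5.25→6.25]: (8.75+6.10)/2 × 1 = 7.425
  Sum = 129.69 µg/mL·hr
k_e = ln2 / t½ = 0.693147 / 1.92 = 0.3610 hr^-1
Extrapolated tail: C_last / k_e = 6.10 / 0.361 = 16.898
AUC_0→∞ = 129.69 + 16.898 = 146.588 µg/mL·hr

AUC = 147 µg/mL·hr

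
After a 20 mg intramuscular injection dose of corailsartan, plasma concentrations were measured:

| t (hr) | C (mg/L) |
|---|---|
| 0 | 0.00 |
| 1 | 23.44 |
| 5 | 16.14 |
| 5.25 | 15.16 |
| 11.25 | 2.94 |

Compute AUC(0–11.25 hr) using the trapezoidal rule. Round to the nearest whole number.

Trapezoidal AUC_0→11.25:
  [0→1]: (0.00+23.44)/2 × 1 = 11.72
  [1→5]: (23.44+16.14)/2 × 4 = 79.16
  [5→5.25]: (16.14+15.16)/2 × 0.25 = 3.9125
  [5.25→11.25]: (15.16+2.94)/2 × 6 = 54.3
  Sum = 149.0925 mg/L·hr

AUC = 149 mg/L·hr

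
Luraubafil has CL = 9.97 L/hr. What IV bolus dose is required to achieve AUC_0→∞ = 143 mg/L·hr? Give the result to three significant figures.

Dose_iv = CL × AUC_0→∞
     = 9.97 × 143 = 1425.71 mg

Dose = 1430 mg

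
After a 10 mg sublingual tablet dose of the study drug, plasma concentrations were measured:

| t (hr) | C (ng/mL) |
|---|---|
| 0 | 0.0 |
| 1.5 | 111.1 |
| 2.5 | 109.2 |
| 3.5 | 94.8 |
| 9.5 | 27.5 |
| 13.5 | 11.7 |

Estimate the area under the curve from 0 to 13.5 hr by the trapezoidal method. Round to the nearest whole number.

Trapezoidal AUC_0→13.5:
  [0→1.5]: (0.0+111.1)/2 × 1.5 = 83.325
  [1.5→2.5]: (111.1+109.2)/2 × 1 = 110.15
  [2.5→3.5]: (109.2+94.8)/2 × 1 = 102.0
  [3.5→9.5]: (94.8+27.5)/2 × 6 = 366.9
  [9.5→13.5]: (27.5+11.7)/2 × 4 = 78.4
  Sum = 740.775 ng/mL·hr

AUC = 741 ng/mL·hr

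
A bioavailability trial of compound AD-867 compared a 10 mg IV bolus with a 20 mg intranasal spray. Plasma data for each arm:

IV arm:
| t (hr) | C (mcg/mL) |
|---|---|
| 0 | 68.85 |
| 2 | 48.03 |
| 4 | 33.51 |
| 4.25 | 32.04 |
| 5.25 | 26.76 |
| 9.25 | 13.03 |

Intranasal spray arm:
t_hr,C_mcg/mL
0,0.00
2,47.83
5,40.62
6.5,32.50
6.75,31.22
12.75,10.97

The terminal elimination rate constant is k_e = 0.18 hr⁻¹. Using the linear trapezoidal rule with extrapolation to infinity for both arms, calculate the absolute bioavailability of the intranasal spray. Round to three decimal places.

F = 0.555

Trapezoidal AUC_0→9.25 (IV):
  [0→2]: (68.85+48.03)/2 × 2 = 116.88
  [2→4]: (48.03+33.51)/2 × 2 = 81.54
  [4→4.25]: (33.51+32.04)/2 × 0.25 = 8.19375
  [4.25→5.25]: (32.04+26.76)/2 × 1 = 29.4
  [5.25→9.25]: (26.76+13.03)/2 × 4 = 79.58
  Sum = 315.59375 mcg/mL·hr
IV tail: 13.03/0.18 = 72.389; AUC_iv,0→∞ = 315.59375 + 72.389 = 387.98275 mcg/mL·hr
Trapezoidal AUC_0→12.75 (intranasal spray):
  [0→2]: (0.00+47.83)/2 × 2 = 47.83
  [2→5]: (47.83+40.62)/2 × 3 = 132.675
  [5→6.5]: (40.62+32.50)/2 × 1.5 = 54.84
  [6.5→6.75]: (32.50+31.22)/2 × 0.25 = 7.965
  [6.75→12.75]: (31.22+10.97)/2 × 6 = 126.57
  Sum = 369.88 mcg/mL·hr
intranasal spray tail: 10.97/0.18 = 60.944; AUC_ev,0→∞ = 369.88 + 60.944 = 430.824 mcg/mL·hr
F = (AUC_ev/D_ev)/(AUC_iv/D_iv) = (430.824/20)/(387.98275/10) = 21.5412/38.798275 = 0.5552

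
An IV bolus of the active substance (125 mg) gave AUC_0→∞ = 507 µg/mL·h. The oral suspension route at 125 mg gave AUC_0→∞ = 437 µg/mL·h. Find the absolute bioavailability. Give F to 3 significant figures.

F = 0.862

F = (AUC_ev / D_ev) / (AUC_iv / D_iv)
  = (437/125) / (507/125)
  = 3.496 / 4.056 = 0.8619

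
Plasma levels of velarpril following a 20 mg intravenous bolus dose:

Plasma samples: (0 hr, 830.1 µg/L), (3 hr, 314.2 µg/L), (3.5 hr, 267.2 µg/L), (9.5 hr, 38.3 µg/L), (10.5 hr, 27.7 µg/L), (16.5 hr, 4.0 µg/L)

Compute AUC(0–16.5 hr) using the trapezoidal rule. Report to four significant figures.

Trapezoidal AUC_0→16.5:
  [0→3]: (830.1+314.2)/2 × 3 = 1716.45
  [3→3.5]: (314.2+267.2)/2 × 0.5 = 145.35
  [3.5→9.5]: (267.2+38.3)/2 × 6 = 916.5
  [9.5→10.5]: (38.3+27.7)/2 × 1 = 33.0
  [10.5→16.5]: (27.7+4.0)/2 × 6 = 95.1
  Sum = 2906.4 µg/L·hr

AUC = 2906 µg/L·hr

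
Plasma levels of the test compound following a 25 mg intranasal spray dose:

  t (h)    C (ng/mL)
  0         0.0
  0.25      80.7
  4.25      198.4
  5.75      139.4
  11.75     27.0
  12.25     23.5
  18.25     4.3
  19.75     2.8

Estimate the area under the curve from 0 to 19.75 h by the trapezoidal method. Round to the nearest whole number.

Trapezoidal AUC_0→19.75:
  [0→0.25]: (0.0+80.7)/2 × 0.25 = 10.0875
  [0.25→4.25]: (80.7+198.4)/2 × 4 = 558.2
  [4.25→5.75]: (198.4+139.4)/2 × 1.5 = 253.35
  [5.75→11.75]: (139.4+27.0)/2 × 6 = 499.2
  [11.75→12.25]: (27.0+23.5)/2 × 0.5 = 12.625
  [12.25→18.25]: (23.5+4.3)/2 × 6 = 83.4
  [18.25→19.75]: (4.3+2.8)/2 × 1.5 = 5.325
  Sum = 1422.1875 ng/mL·h

AUC = 1422 ng/mL·h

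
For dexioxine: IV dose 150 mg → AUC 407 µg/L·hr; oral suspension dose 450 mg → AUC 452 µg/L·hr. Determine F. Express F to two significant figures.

F = (AUC_ev / D_ev) / (AUC_iv / D_iv)
  = (452/450) / (407/150)
  = 1.00444 / 2.71333 = 0.3702

F = 0.37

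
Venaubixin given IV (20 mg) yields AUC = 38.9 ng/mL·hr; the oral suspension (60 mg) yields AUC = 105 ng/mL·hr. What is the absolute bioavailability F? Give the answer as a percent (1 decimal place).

F = (AUC_ev / D_ev) / (AUC_iv / D_iv)
  = (105/60) / (38.9/20)
  = 1.75 / 1.945 = 0.8997
  = 89.97%

F = 90.0%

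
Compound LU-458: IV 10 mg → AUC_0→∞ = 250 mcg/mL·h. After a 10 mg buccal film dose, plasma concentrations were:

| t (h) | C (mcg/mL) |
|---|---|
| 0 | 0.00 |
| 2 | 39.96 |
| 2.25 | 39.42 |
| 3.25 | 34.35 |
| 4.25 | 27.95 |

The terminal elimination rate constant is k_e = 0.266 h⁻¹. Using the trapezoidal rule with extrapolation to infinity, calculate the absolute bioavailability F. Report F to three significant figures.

F = 0.892

Trapezoidal AUC_0→4.25 (buccal film):
  [0→2]: (0.00+39.96)/2 × 2 = 39.96
  [2→2.25]: (39.96+39.42)/2 × 0.25 = 9.9225
  [2.25→3.25]: (39.42+34.35)/2 × 1 = 36.885
  [3.25→4.25]: (34.35+27.95)/2 × 1 = 31.15
  Sum = 117.9175 mcg/mL·h
Tail: C_last/k_e = 27.95/0.266 = 105.075
AUC_0→∞ (buccal film) = 117.9175 + 105.075 = 222.9925 mcg/mL·h
F = (AUC_ev/D_ev)/(AUC_iv/D_iv) = (222.9925/10)/(250/10) = 22.29925/25 = 0.8920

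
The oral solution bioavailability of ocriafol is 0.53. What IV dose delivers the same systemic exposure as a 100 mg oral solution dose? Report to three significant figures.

Systemic exposure from an extravascular dose = F × D_ev, so the equivalent IV dose is F × D_ev.
D_iv = F × D_ev = 0.53 × 100 = 53 mg

D_iv = 53.0 mg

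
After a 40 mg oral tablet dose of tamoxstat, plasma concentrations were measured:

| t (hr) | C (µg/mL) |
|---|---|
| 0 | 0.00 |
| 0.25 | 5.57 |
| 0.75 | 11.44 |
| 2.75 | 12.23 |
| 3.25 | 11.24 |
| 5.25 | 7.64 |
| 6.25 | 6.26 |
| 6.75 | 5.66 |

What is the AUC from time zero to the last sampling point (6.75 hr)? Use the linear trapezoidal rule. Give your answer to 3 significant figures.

AUC = 63.3 µg/mL·hr

Trapezoidal AUC_0→6.75:
  [0→0.25]: (0.00+5.57)/2 × 0.25 = 0.69625
  [0.25→0.75]: (5.57+11.44)/2 × 0.5 = 4.2525
  [0.75→2.75]: (11.44+12.23)/2 × 2 = 23.67
  [2.75→3.25]: (12.23+11.24)/2 × 0.5 = 5.8675
  [3.25→5.25]: (11.24+7.64)/2 × 2 = 18.88
  [5.25→6.25]: (7.64+6.26)/2 × 1 = 6.95
  [6.25→6.75]: (6.26+5.66)/2 × 0.5 = 2.98
  Sum = 63.29625 µg/mL·hr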